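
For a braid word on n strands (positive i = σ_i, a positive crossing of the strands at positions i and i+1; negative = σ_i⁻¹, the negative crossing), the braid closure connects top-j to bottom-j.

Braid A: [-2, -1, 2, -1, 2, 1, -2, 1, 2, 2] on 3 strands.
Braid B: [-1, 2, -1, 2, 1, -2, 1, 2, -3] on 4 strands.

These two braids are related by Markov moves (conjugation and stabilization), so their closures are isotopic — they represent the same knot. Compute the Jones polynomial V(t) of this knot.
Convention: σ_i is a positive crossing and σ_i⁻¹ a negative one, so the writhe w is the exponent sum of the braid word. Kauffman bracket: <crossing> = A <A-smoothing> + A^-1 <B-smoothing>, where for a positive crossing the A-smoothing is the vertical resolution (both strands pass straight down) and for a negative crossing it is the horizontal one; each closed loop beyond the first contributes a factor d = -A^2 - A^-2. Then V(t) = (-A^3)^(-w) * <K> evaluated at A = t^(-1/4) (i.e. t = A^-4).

Markov-equivalent braids have isotopic closures, hence identical knot invariants. Strip the Markov moves from each word to reach a common short braid β, then compute V(t) once on β.
Braid A: s2^-1 s1^-1 s2 s1^-1 s2 s1 s2^-1 s1 s2 s2 on 3 strands reduces by inverse Markov moves (closure unchanged at each step):
  Deconjugate: the word is γ·β·γ⁻¹ with γ = s2^-1 (prefix) and γ⁻¹ = s2 (suffix); strip both.
Reduced to β = s1^-1 s2 s1^-1 s2 s1 s2^-1 s1 s2 on 3 strands, 8 crossings.
Braid B: s1^-1 s2 s1^-1 s2 s1 s2^-1 s1 s2 s3^-1 on 4 strands reduces by inverse Markov moves (closure unchanged at each step):
  Destabilize: the word has the form β·s3^-1 where s3^-1 occurs only as the final letter (β ∈ B_3); drop it and the last strand → 3 strands.
Reduced to β = s1^-1 s2 s1^-1 s2 s1 s2^-1 s1 s2 on 3 strands, 8 crossings.
Both give the same β = s1^-1 s2 s1^-1 s2 s1 s2^-1 s1 s2 on 3 strands, so one state sum suffices:
Braid: s1^-1 s2 s1^-1 s2 s1 s2^-1 s1 s2 on 3 strands, 8 crossings.
Writhe w = (#positive) - (#negative) = 5 - 3 = 2.
Computing the Kauffman bracket via state sum. There are 2^8 = 256 states.
For each crossing: s=0 is the vertical smoothing, s=1 horizontal. Crossing k contributes A^(sign_k * (1 - 2*s_k)); loop factor d = -A^2 - A^-2.
Tabulate the states by total A-exponent and number of loops L (A-exp: L × count):
  A^8: L=2 ×1
  A^6: L=1 ×3, L=3 ×5
  A^4: L=2 ×22, L=4 ×6
  A^2: L=1 ×18, L=3 ×37, L=5 ×1
  A^0: L=2 ×58, L=4 ×12
  A^-2: L=1 ×24, L=3 ×31, L=5 ×1
  A^-4: L=2 ×23, L=4 ×5
  A^-6: L=3 ×8
  A^-8: L=4 ×1
Each group contributes A^e * Σ count * d^(L-1):
Powers of d = -A^2 - A^-2: d^2 = A^4 + 2 + A^-4; d^3 = -A^6 - 3*A^2 - 3*A^-2 - A^-6; d^4 = A^8 + 4*A^4 + 6 + 4*A^-4 + A^-8.
  A^8 * (d) = -A^10 - A^6
  A^6 * (3 + 5*d^2) = 5*A^10 + 13*A^6 + 5*A^2
  A^4 * (22*d + 6*d^3) = -6*A^10 - 40*A^6 - 40*A^2 - 6*A^-2
  A^2 * (18 + 37*d^2 + d^4) = A^10 + 41*A^6 + 98*A^2 + 41*A^-2 + A^-6
  A^0 * (58*d + 12*d^3) = -12*A^6 - 94*A^2 - 94*A^-2 - 12*A^-6
  A^-2 * (24 + 31*d^2 + d^4) = A^6 + 35*A^2 + 92*A^-2 + 35*A^-6 + A^-10
  A^-4 * (23*d + 5*d^3) = -5*A^2 - 38*A^-2 - 38*A^-6 - 5*A^-10
  A^-6 * (8*d^2) = 8*A^-2 + 16*A^-6 + 8*A^-10
  A^-8 * (d^3) = -A^-2 - 3*A^-6 - 3*A^-10 - A^-14
Summing the groups: <K> = -A^10 + 2*A^6 - A^2 + 2*A^-2 - A^-6 + A^-10 - A^-14
Normalise by the writhe: (-A^3)^(-w) = (-A^3)^(-2) = A^-6, so f(A) = A^-6 * <K> = -A^4 + 2 - A^-4 + 2*A^-8 - A^-12 + A^-16 - A^-20.
Substitute A = t^(-1/4), i.e. A^e → t^(-e/4): V(t) = -t^5 + t^4 - t^3 + 2*t^2 - t + 2 - t^-1

Answer: -t^5 + t^4 - t^3 + 2*t^2 - t + 2 - t^-1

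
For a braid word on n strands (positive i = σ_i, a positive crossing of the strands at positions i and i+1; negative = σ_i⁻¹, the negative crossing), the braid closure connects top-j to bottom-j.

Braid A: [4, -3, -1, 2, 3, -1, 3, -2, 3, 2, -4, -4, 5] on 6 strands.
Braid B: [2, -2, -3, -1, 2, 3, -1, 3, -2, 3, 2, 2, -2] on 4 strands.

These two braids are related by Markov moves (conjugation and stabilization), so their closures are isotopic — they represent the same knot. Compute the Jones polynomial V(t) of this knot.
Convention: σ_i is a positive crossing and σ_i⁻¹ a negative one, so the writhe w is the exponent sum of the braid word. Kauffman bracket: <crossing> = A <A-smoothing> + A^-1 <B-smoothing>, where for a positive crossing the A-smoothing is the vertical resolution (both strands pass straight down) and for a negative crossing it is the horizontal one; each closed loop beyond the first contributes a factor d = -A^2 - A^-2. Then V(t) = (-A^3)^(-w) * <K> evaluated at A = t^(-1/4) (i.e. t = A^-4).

Markov-equivalent braids have isotopic closures, hence identical knot invariants. Strip the Markov moves from each word to reach a common short braid β, then compute V(t) once on β.
Braid A: s4 s3^-1 s1^-1 s2 s3 s1^-1 s3 s2^-1 s3 s2 s4^-1 s4^-1 s5 on 6 strands reduces by inverse Markov moves (closure unchanged at each step):
  Destabilize: the word has the form β·s5 where s5 occurs only as the final letter (β ∈ B_5); drop it and the last strand → 5 strands.
  Deconjugate: the word is γ·β·γ⁻¹ with γ = s4 (prefix) and γ⁻¹ = s4^-1 (suffix); strip both.
  Destabilize: the word has the form β·s4^-1 where s4^-1 occurs only as the final letter (β ∈ B_4); drop it and the last strand → 4 strands.
Reduced to β = s3^-1 s1^-1 s2 s3 s1^-1 s3 s2^-1 s3 s2 on 4 strands, 9 crossings.
Braid B: s2 s2^-1 s3^-1 s1^-1 s2 s3 s1^-1 s3 s2^-1 s3 s2 s2 s2^-1 on 4 strands reduces by inverse Markov moves (closure unchanged at each step):
  Deconjugate: the word is γ·β·γ⁻¹ with γ = s2 s2^-1 (prefix) and γ⁻¹ = s2 s2^-1 (suffix); strip both.
Reduced to β = s3^-1 s1^-1 s2 s3 s1^-1 s3 s2^-1 s3 s2 on 4 strands, 9 crossings.
Both give the same β = s3^-1 s1^-1 s2 s3 s1^-1 s3 s2^-1 s3 s2 on 4 strands, so one state sum suffices:
Braid: s3^-1 s1^-1 s2 s3 s1^-1 s3 s2^-1 s3 s2 on 4 strands, 9 crossings.
Writhe w = (#positive) - (#negative) = 5 - 4 = 1.
State-sum expansion of <K>. There are 2^9 = 512 states.
Smooth each crossing (0=||, 1=⌣⌢); contribution A^(Σ sign_k(1-2s_k)) * d^(L-1).
Tabulate the states by total A-exponent and number of loops L (A-exp: L × count):
  A^9: L=2 ×1
  A^7: L=1 ×3, L=3 ×6
  A^5: L=2 ×26, L=4 ×10
  A^3: L=1 ×21, L=3 ×58, L=5 ×5
  A^1: L=2 ×86, L=4 ×39, L=6 ×1
  A^-1: L=1 ×35, L=3 ×80, L=5 ×11
  A^-3: L=2 ×53, L=4 ×30, L=6 ×1
  A^-5: L=3 ×32, L=5 ×4
  A^-7: L=4 ×9
  A^-9: L=5 ×1
Each group contributes A^e * Σ count * d^(L-1):
Powers of d = -A^2 - A^-2: d^2 = A^4 + 2 + A^-4; d^3 = -A^6 - 3*A^2 - 3*A^-2 - A^-6; d^4 = A^8 + 4*A^4 + 6 + 4*A^-4 + A^-8; d^5 = -A^10 - 5*A^6 - 10*A^2 - 10*A^-2 - 5*A^-6 - A^-10.
  A^9 * (d) = -A^11 - A^7
  A^7 * (3 + 6*d^2) = 6*A^11 + 15*A^7 + 6*A^3
  A^5 * (26*d + 10*d^3) = -10*A^11 - 56*A^7 - 56*A^3 - 10*A^-1
  A^3 * (21 + 58*d^2 + 5*d^4) = 5*A^11 + 78*A^7 + 167*A^3 + 78*A^-1 + 5*A^-5
  A^1 * (86*d + 39*d^3 + d^5) = -A^11 - 44*A^7 - 213*A^3 - 213*A^-1 - 44*A^-5 - A^-9
  A^-1 * (35 + 80*d^2 + 11*d^4) = 11*A^7 + 124*A^3 + 261*A^-1 + 124*A^-5 + 11*A^-9
  A^-3 * (53*d + 30*d^3 + d^5) = -A^7 - 35*A^3 - 153*A^-1 - 153*A^-5 - 35*A^-9 - A^-13
  A^-5 * (32*d^2 + 4*d^4) = 4*A^3 + 48*A^-1 + 88*A^-5 + 48*A^-9 + 4*A^-13
  A^-7 * (9*d^3) = -9*A^-1 - 27*A^-5 - 27*A^-9 - 9*A^-13
  A^-9 * (d^4) = A^-1 + 4*A^-5 + 6*A^-9 + 4*A^-13 + A^-17
Summing the groups: <K> = -A^11 + 2*A^7 - 3*A^3 + 3*A^-1 - 3*A^-5 + 2*A^-9 - 2*A^-13 + A^-17
Normalise by the writhe: (-A^3)^(-w) = (-A^3)^(-1) = -A^-3, so f(A) = -A^-3 * <K> = A^8 - 2*A^4 + 3 - 3*A^-4 + 3*A^-8 - 2*A^-12 + 2*A^-16 - A^-20.
Substitute A = t^(-1/4), i.e. A^e → t^(-e/4): V(t) = -t^5 + 2*t^4 - 2*t^3 + 3*t^2 - 3*t + 3 - 2*t^-1 + t^-2

Answer: -t^5 + 2*t^4 - 2*t^3 + 3*t^2 - 3*t + 3 - 2*t^-1 + t^-2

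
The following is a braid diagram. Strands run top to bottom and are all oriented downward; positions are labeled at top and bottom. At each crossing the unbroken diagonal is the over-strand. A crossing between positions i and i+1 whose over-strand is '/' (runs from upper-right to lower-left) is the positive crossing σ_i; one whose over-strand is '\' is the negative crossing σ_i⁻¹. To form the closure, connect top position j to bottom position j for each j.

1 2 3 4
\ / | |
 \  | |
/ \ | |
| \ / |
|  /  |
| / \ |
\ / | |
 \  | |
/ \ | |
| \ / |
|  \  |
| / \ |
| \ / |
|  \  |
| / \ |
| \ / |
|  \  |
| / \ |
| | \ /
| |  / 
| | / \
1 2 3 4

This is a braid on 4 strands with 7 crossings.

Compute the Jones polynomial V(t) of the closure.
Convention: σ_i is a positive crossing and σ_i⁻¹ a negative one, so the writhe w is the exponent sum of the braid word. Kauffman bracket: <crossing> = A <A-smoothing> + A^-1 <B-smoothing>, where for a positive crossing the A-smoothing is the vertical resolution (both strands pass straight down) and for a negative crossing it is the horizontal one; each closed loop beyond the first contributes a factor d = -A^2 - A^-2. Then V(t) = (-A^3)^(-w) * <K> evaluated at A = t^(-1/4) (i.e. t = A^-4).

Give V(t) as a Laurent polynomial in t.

Reading the diagram top to bottom ('/'-over between positions i,i+1 = s_i, '\'-over = s_i^-1): braid word = s1^-1 s2 s1^-1 s2^-1 s2^-1 s2^-1 s3.
The presented braid s1^-1 s2 s1^-1 s2^-1 s2^-1 s2^-1 s3 on 4 strands reduces by inverse Markov moves (closure unchanged at each step):
  Destabilize: the word has the form β·s3 where s3 occurs only as the final letter (β ∈ B_3); drop it and the last strand → 3 strands.
Reduced to β = s1^-1 s2 s1^-1 s2^-1 s2^-1 s2^-1 on 3 strands, 6 crossings.
Compute on β:
Braid: s1^-1 s2 s1^-1 s2^-1 s2^-1 s2^-1 on 3 strands, 6 crossings.
Writhe w = (#positive) - (#negative) = 1 - 5 = -4.
State-sum expansion of <K>. There are 2^6 = 64 states.
For each crossing: s=0 is the vertical smoothing, s=1 horizontal. Crossing k contributes A^(sign_k * (1 - 2*s_k)); loop factor d = -A^2 - A^-2.
Tabulate the states by total A-exponent and number of loops L (A-exp: L × count):
  A^6: L=4 ×1
  A^4: L=3 ×6
  A^2: L=2 ×12, L=4 ×3
  A^0: L=1 ×9, L=3 ×10, L=5 ×1
  A^-2: L=2 ×12, L=4 ×3
  A^-4: L=1 ×2, L=3 ×4
  A^-6: L=2 ×1
Each group contributes A^e * Σ count * d^(L-1):
Powers of d = -A^2 - A^-2: d^2 = A^4 + 2 + A^-4; d^3 = -A^6 - 3*A^2 - 3*A^-2 - A^-6; d^4 = A^8 + 4*A^4 + 6 + 4*A^-4 + A^-8.
  A^6 * (d^3) = -A^12 - 3*A^8 - 3*A^4 - 1
  A^4 * (6*d^2) = 6*A^8 + 12*A^4 + 6
  A^2 * (12*d + 3*d^3) = -3*A^8 - 21*A^4 - 21 - 3*A^-4
  A^0 * (9 + 10*d^2 + d^4) = A^8 + 14*A^4 + 35 + 14*A^-4 + A^-8
  A^-2 * (12*d + 3*d^3) = -3*A^4 - 21 - 21*A^-4 - 3*A^-8
  A^-4 * (2 + 4*d^2) = 4 + 10*A^-4 + 4*A^-8
  A^-6 * (d) = -A^-4 - A^-8
Summing the groups: <K> = -A^12 + A^8 - A^4 + 2 - A^-4 + A^-8
Normalise by the writhe: (-A^3)^(-w) = (-A^3)^(4) = A^12, so f(A) = A^12 * <K> = -A^24 + A^20 - A^16 + 2*A^12 - A^8 + A^4.
Substitute A = t^(-1/4), i.e. A^e → t^(-e/4): V(t) = t^-1 - t^-2 + 2*t^-3 - t^-4 + t^-5 - t^-6

Answer: t^-1 - t^-2 + 2*t^-3 - t^-4 + t^-5 - t^-6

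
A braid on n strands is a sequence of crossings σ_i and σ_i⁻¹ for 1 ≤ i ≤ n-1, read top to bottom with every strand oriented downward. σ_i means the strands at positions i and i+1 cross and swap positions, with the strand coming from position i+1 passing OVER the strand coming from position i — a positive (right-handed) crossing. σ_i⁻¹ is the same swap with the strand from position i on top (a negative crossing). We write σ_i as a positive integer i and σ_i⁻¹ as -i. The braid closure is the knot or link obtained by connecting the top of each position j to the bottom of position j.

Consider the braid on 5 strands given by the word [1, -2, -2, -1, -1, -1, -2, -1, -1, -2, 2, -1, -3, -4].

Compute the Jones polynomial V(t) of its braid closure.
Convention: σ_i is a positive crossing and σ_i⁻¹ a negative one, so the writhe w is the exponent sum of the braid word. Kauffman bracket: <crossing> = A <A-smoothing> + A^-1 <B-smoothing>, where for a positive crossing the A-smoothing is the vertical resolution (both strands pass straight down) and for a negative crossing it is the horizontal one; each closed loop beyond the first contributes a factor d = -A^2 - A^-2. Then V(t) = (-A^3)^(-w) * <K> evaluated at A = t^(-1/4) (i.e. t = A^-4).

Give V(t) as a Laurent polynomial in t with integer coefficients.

The presented braid s1 s2^-1 s2^-1 s1^-1 s1^-1 s1^-1 s2^-1 s1^-1 s1^-1 s2^-1 s2 s1^-1 s3^-1 s4^-1 on 5 strands reduces by inverse Markov moves (closure unchanged at each step):
  Destabilize: the word has the form β·s4^-1 where s4^-1 occurs only as the final letter (β ∈ B_4); drop it and the last strand → 4 strands.
  Destabilize: the word has the form β·s3^-1 where s3^-1 occurs only as the final letter (β ∈ B_3); drop it and the last strand → 3 strands.
  Deconjugate: the word is γ·β·γ⁻¹ with γ = s1 s2^-1 (prefix) and γ⁻¹ = s2 s1^-1 (suffix); strip both.
Reduced to β = s2^-1 s1^-1 s1^-1 s1^-1 s2^-1 s1^-1 s1^-1 s2^-1 on 3 strands, 8 crossings.
Compute on β:
Braid: s2^-1 s1^-1 s1^-1 s1^-1 s2^-1 s1^-1 s1^-1 s2^-1 on 3 strands, 8 crossings.
Writhe w = (#positive) - (#negative) = 0 - 8 = -8.
Enumerate smoothing states for the bracket polynomial. There are 2^8 = 256 states.
Smooth each crossing (0=||, 1=⌣⌢); contribution A^(Σ sign_k(1-2s_k)) * d^(L-1).
Tabulate the states by total A-exponent and number of loops L (A-exp: L × count):
  A^8: L=5 ×1
  A^6: L=4 ×7, L=6 ×1
  A^4: L=3 ×19, L=5 ×9
  A^2: L=2 ×24, L=4 ×31, L=6 ×1
  A^0: L=1 ×12, L=3 ×53, L=5 ×5
  A^-2: L=2 ×45, L=4 ×11
  A^-4: L=1 ×15, L=3 ×13
  A^-6: L=2 ×8
  A^-8: L=3 ×1
Each group contributes A^e * Σ count * d^(L-1):
Powers of d = -A^2 - A^-2: d^2 = A^4 + 2 + A^-4; d^3 = -A^6 - 3*A^2 - 3*A^-2 - A^-6; d^4 = A^8 + 4*A^4 + 6 + 4*A^-4 + A^-8; d^5 = -A^10 - 5*A^6 - 10*A^2 - 10*A^-2 - 5*A^-6 - A^-10.
  A^8 * (d^4) = A^16 + 4*A^12 + 6*A^8 + 4*A^4 + 1
  A^6 * (7*d^3 + d^5) = -A^16 - 12*A^12 - 31*A^8 - 31*A^4 - 12 - A^-4
  A^4 * (19*d^2 + 9*d^4) = 9*A^12 + 55*A^8 + 92*A^4 + 55 + 9*A^-4
  A^2 * (24*d + 31*d^3 + d^5) = -A^12 - 36*A^8 - 127*A^4 - 127 - 36*A^-4 - A^-8
  A^0 * (12 + 53*d^2 + 5*d^4) = 5*A^8 + 73*A^4 + 148 + 73*A^-4 + 5*A^-8
  A^-2 * (45*d + 11*d^3) = -11*A^4 - 78 - 78*A^-4 - 11*A^-8
  A^-4 * (15 + 13*d^2) = 13 + 41*A^-4 + 13*A^-8
  A^-6 * (8*d) = -8*A^-4 - 8*A^-8
  A^-8 * (d^2) = A^-4 + 2*A^-8 + A^-12
Summing the groups: <K> = -A^8 + A^-4 + A^-12
Normalise by the writhe: (-A^3)^(-w) = (-A^3)^(8) = A^24, so f(A) = A^24 * <K> = -A^32 + A^20 + A^12.
Substitute A = t^(-1/4), i.e. A^e → t^(-e/4): V(t) = t^-3 + t^-5 - t^-8

Answer: t^-3 + t^-5 - t^-8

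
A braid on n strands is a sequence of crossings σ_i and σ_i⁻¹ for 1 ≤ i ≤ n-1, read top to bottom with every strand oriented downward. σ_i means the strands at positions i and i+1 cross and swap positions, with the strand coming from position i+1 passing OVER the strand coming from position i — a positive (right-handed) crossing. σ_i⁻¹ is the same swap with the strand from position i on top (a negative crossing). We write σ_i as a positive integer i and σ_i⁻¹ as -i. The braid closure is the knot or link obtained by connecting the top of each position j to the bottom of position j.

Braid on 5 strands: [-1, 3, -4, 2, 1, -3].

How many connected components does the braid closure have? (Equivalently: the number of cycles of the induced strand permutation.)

Track the strand permutation on 5 strands, starting from identity.
  step 1: s1^-1 swaps positions 1,2 -> [2 1 3 4 5]
  step 2: s3 swaps positions 3,4 -> [2 1 4 3 5]
  step 3: s4^-1 swaps positions 4,5 -> [2 1 4 5 3]
  step 4: s2 swaps positions 2,3 -> [2 4 1 5 3]
  step 5: s1 swaps positions 1,2 -> [4 2 1 5 3]
  step 6: s3^-1 swaps positions 3,4 -> [4 2 5 1 3]
Final permutation (position -> original strand): [4 2 5 1 3]
Closure components = cycle count of this permutation = 3.

Answer: 3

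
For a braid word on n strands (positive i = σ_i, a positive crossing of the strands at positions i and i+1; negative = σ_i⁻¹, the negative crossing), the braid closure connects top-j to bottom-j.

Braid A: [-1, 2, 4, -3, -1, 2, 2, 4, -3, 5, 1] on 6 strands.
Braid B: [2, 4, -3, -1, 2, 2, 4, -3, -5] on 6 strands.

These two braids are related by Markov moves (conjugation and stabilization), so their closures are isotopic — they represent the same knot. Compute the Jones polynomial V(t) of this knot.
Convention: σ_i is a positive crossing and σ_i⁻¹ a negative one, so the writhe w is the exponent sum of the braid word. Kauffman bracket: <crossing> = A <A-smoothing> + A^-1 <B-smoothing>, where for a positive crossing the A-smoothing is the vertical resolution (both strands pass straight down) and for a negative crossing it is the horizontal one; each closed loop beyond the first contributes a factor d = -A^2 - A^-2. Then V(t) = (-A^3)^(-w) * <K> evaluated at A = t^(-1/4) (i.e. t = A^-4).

-t^6 + 2*t^5 - 3*t^4 + 4*t^3 - 3*t^2 + 3*t - 2 + t^-1

Derivation:
Markov-equivalent braids have isotopic closures, hence identical knot invariants. Strip the Markov moves from each word to reach a common short braid β, then compute V(t) once on β.
Braid A: s1^-1 s2 s4 s3^-1 s1^-1 s2 s2 s4 s3^-1 s5 s1 on 6 strands reduces by inverse Markov moves (closure unchanged at each step):
  Deconjugate: the word is γ·β·γ⁻¹ with γ = s1^-1 (prefix) and γ⁻¹ = s1 (suffix); strip both.
  Destabilize: the word has the form β·s5 where s5 occurs only as the final letter (β ∈ B_5); drop it and the last strand → 5 strands.
Reduced to β = s2 s4 s3^-1 s1^-1 s2 s2 s4 s3^-1 on 5 strands, 8 crossings.
Braid B: s2 s4 s3^-1 s1^-1 s2 s2 s4 s3^-1 s5^-1 on 6 strands reduces by inverse Markov moves (closure unchanged at each step):
  Destabilize: the word has the form β·s5^-1 where s5^-1 occurs only as the final letter (β ∈ B_5); drop it and the last strand → 5 strands.
Reduced to β = s2 s4 s3^-1 s1^-1 s2 s2 s4 s3^-1 on 5 strands, 8 crossings.
Both give the same β = s2 s4 s3^-1 s1^-1 s2 s2 s4 s3^-1 on 5 strands, so one state sum suffices:
Braid: s2 s4 s3^-1 s1^-1 s2 s2 s4 s3^-1 on 5 strands, 8 crossings.
Writhe w = (#positive) - (#negative) = 5 - 3 = 2.
Enumerate smoothing states for the bracket polynomial. There are 2^8 = 256 states.
Smooth each crossing (0=||, 1=⌣⌢); contribution A^(Σ sign_k(1-2s_k)) * d^(L-1).
Tabulate the states by total A-exponent and number of loops L (A-exp: L × count):
  A^8: L=4 ×1
  A^6: L=3 ×7, L=5 ×1
  A^4: L=2 ×19, L=4 ×9
  A^2: L=1 ×19, L=3 ×35, L=5 ×2
  A^0: L=2 ×48, L=4 ×22
  A^-2: L=3 ×49, L=5 ×7
  A^-4: L=4 ×27, L=6 ×1
  A^-6: L=5 ×8
  A^-8: L=6 ×1
Each group contributes A^e * Σ count * d^(L-1):
Powers of d = -A^2 - A^-2: d^2 = A^4 + 2 + A^-4; d^3 = -A^6 - 3*A^2 - 3*A^-2 - A^-6; d^4 = A^8 + 4*A^4 + 6 + 4*A^-4 + A^-8; d^5 = -A^10 - 5*A^6 - 10*A^2 - 10*A^-2 - 5*A^-6 - A^-10.
  A^8 * (d^3) = -A^14 - 3*A^10 - 3*A^6 - A^2
  A^6 * (7*d^2 + d^4) = A^14 + 11*A^10 + 20*A^6 + 11*A^2 + A^-2
  A^4 * (19*d + 9*d^3) = -9*A^10 - 46*A^6 - 46*A^2 - 9*A^-2
  A^2 * (19 + 35*d^2 + 2*d^4) = 2*A^10 + 43*A^6 + 101*A^2 + 43*A^-2 + 2*A^-6
  A^0 * (48*d + 22*d^3) = -22*A^6 - 114*A^2 - 114*A^-2 - 22*A^-6
  A^-2 * (49*d^2 + 7*d^4) = 7*A^6 + 77*A^2 + 140*A^-2 + 77*A^-6 + 7*A^-10
  A^-4 * (27*d^3 + d^5) = -A^6 - 32*A^2 - 91*A^-2 - 91*A^-6 - 32*A^-10 - A^-14
  A^-6 * (8*d^4) = 8*A^2 + 32*A^-2 + 48*A^-6 + 32*A^-10 + 8*A^-14
  A^-8 * (d^5) = -A^2 - 5*A^-2 - 10*A^-6 - 10*A^-10 - 5*A^-14 - A^-18
Summing the groups: <K> = A^10 - 2*A^6 + 3*A^2 - 3*A^-2 + 4*A^-6 - 3*A^-10 + 2*A^-14 - A^-18
Normalise by the writhe: (-A^3)^(-w) = (-A^3)^(-2) = A^-6, so f(A) = A^-6 * <K> = A^4 - 2 + 3*A^-4 - 3*A^-8 + 4*A^-12 - 3*A^-16 + 2*A^-20 - A^-24.
Substitute A = t^(-1/4), i.e. A^e → t^(-e/4): V(t) = -t^6 + 2*t^5 - 3*t^4 + 4*t^3 - 3*t^2 + 3*t - 2 + t^-1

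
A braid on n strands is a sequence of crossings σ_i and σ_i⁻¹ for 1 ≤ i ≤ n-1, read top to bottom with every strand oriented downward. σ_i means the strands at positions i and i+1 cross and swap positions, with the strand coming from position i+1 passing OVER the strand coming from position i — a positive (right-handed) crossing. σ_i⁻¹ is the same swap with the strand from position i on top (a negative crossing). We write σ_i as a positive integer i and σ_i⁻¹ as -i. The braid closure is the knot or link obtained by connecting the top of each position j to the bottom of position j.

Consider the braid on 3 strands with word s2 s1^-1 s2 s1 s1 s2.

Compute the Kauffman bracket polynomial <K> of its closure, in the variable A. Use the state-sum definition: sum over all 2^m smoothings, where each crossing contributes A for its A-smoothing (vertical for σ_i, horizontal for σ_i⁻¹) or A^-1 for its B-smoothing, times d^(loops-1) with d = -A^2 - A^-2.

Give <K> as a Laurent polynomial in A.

Braid: s2 s1^-1 s2 s1 s1 s2 on 3 strands, 6 crossings.
Writhe w = (#positive) - (#negative) = 5 - 1 = 4.
Computing the Kauffman bracket via state sum. There are 2^6 = 64 states.
Each crossing splits two ways (0=vertical, 1=horizontal). The state's weight is A^(#A-smoothings - #B-smoothings) * d^(loops - 1).
Tabulate the states by total A-exponent and number of loops L (A-exp: L × count):
  A^6: L=2 ×1
  A^4: L=1 ×3, L=3 ×3
  A^2: L=2 ×14, L=4 ×1
  A^0: L=1 ×10, L=3 ×10
  A^-2: L=2 ×13, L=4 ×2
  A^-4: L=3 ×6
  A^-6: L=4 ×1
Each group contributes A^e * Σ count * d^(L-1):
Powers of d = -A^2 - A^-2: d^2 = A^4 + 2 + A^-4; d^3 = -A^6 - 3*A^2 - 3*A^-2 - A^-6.
  A^6 * (d) = -A^8 - A^4
  A^4 * (3 + 3*d^2) = 3*A^8 + 9*A^4 + 3
  A^2 * (14*d + d^3) = -A^8 - 17*A^4 - 17 - A^-4
  A^0 * (10 + 10*d^2) = 10*A^4 + 30 + 10*A^-4
  A^-2 * (13*d + 2*d^3) = -2*A^4 - 19 - 19*A^-4 - 2*A^-8
  A^-4 * (6*d^2) = 6 + 12*A^-4 + 6*A^-8
  A^-6 * (d^3) = -1 - 3*A^-4 - 3*A^-8 - A^-12
Summing the groups: <K> = A^8 - A^4 + 2 - A^-4 + A^-8 - A^-12

Answer: A^8 - A^4 + 2 - A^-4 + A^-8 - A^-12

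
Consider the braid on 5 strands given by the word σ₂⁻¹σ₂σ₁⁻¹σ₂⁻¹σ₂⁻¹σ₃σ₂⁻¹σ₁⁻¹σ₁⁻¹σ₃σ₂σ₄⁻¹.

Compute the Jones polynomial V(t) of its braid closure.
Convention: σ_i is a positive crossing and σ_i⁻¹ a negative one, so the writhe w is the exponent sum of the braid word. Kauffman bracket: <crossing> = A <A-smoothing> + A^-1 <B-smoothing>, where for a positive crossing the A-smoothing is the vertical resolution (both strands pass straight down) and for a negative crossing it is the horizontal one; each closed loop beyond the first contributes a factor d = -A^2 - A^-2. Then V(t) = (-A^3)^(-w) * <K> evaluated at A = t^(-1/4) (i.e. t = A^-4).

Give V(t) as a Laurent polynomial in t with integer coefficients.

The presented braid s2^-1 s2 s1^-1 s2^-1 s2^-1 s3 s2^-1 s1^-1 s1^-1 s3 s2 s4^-1 on 5 strands reduces by inverse Markov moves (closure unchanged at each step):
  Destabilize: the word has the form β·s4^-1 where s4^-1 occurs only as the final letter (β ∈ B_4); drop it and the last strand → 4 strands.
  Deconjugate: the word is γ·β·γ⁻¹ with γ = s2^-1 (prefix) and γ⁻¹ = s2 (suffix); strip both.
Reduced to β = s2 s1^-1 s2^-1 s2^-1 s3 s2^-1 s1^-1 s1^-1 s3 on 4 strands, 9 crossings.
Compute on β:
Braid: s2 s1^-1 s2^-1 s2^-1 s3 s2^-1 s1^-1 s1^-1 s3 on 4 strands, 9 crossings.
Writhe w = (#positive) - (#negative) = 3 - 6 = -3.
Enumerate smoothing states for the bracket polynomial. There are 2^9 = 512 states.
Each crossing splits two ways (0=vertical, 1=horizontal). The state's weight is A^(#A-smoothings - #B-smoothings) * d^(loops - 1).
Tabulate the states by total A-exponent and number of loops L (A-exp: L × count):
  A^9: L=6 ×1
  A^7: L=5 ×9
  A^5: L=4 ×35, L=6 ×1
  A^3: L=3 ×73, L=5 ×11
  A^1: L=2 ×82, L=4 ×43, L=6 ×1
  A^-1: L=1 ×40, L=3 ×79, L=5 ×7
  A^-3: L=2 ×63, L=4 ×21
  A^-5: L=1 ×9, L=3 ×26, L=5 ×1
  A^-7: L=2 ×6, L=4 ×3
  A^-9: L=3 ×1
Each group contributes A^e * Σ count * d^(L-1):
Powers of d = -A^2 - A^-2: d^2 = A^4 + 2 + A^-4; d^3 = -A^6 - 3*A^2 - 3*A^-2 - A^-6; d^4 = A^8 + 4*A^4 + 6 + 4*A^-4 + A^-8; d^5 = -A^10 - 5*A^6 - 10*A^2 - 10*A^-2 - 5*A^-6 - A^-10.
  A^9 * (d^5) = -A^19 - 5*A^15 - 10*A^11 - 10*A^7 - 5*A^3 - A^-1
  A^7 * (9*d^4) = 9*A^15 + 36*A^11 + 54*A^7 + 36*A^3 + 9*A^-1
  A^5 * (35*d^3 + d^5) = -A^15 - 40*A^11 - 115*A^7 - 115*A^3 - 40*A^-1 - A^-5
  A^3 * (73*d^2 + 11*d^4) = 11*A^11 + 117*A^7 + 212*A^3 + 117*A^-1 + 11*A^-5
  A^1 * (82*d + 43*d^3 + d^5) = -A^11 - 48*A^7 - 221*A^3 - 221*A^-1 - 48*A^-5 - A^-9
  A^-1 * (40 + 79*d^2 + 7*d^4) = 7*A^7 + 107*A^3 + 240*A^-1 + 107*A^-5 + 7*A^-9
  A^-3 * (63*d + 21*d^3) = -21*A^3 - 126*A^-1 - 126*A^-5 - 21*A^-9
  A^-5 * (9 + 26*d^2 + d^4) = A^3 + 30*A^-1 + 67*A^-5 + 30*A^-9 + A^-13
  A^-7 * (6*d + 3*d^3) = -3*A^-1 - 15*A^-5 - 15*A^-9 - 3*A^-13
  A^-9 * (d^2) = A^-5 + 2*A^-9 + A^-13
Summing the groups: <K> = -A^19 + 3*A^15 - 4*A^11 + 5*A^7 - 6*A^3 + 5*A^-1 - 4*A^-5 + 2*A^-9 - A^-13
Normalise by the writhe: (-A^3)^(-w) = (-A^3)^(3) = -A^9, so f(A) = -A^9 * <K> = A^28 - 3*A^24 + 4*A^20 - 5*A^16 + 6*A^12 - 5*A^8 + 4*A^4 - 2 + A^-4.
Substitute A = t^(-1/4), i.e. A^e → t^(-e/4): V(t) = t - 2 + 4*t^-1 - 5*t^-2 + 6*t^-3 - 5*t^-4 + 4*t^-5 - 3*t^-6 + t^-7

Answer: t - 2 + 4*t^-1 - 5*t^-2 + 6*t^-3 - 5*t^-4 + 4*t^-5 - 3*t^-6 + t^-7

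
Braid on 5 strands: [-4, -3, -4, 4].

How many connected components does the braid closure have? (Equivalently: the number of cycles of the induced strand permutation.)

3

Derivation:
Track the strand permutation on 5 strands, starting from identity.
  step 1: s4^-1 swaps positions 4,5 -> [1 2 3 5 4]
  step 2: s3^-1 swaps positions 3,4 -> [1 2 5 3 4]
  step 3: s4^-1 swaps positions 4,5 -> [1 2 5 4 3]
  step 4: s4 swaps positions 4,5 -> [1 2 5 3 4]
Final permutation (position -> original strand): [1 2 5 3 4]
Closure components = cycle count of this permutation = 3.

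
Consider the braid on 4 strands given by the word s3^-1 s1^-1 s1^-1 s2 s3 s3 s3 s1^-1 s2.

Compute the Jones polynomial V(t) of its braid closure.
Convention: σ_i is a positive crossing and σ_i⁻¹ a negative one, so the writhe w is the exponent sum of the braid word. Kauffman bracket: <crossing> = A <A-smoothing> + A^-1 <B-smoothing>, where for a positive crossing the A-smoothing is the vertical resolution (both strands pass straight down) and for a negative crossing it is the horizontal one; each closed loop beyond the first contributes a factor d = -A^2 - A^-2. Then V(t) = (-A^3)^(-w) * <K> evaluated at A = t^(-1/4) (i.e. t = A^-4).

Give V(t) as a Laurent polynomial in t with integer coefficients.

-t^5 + 2*t^4 - 3*t^3 + 4*t^2 - 4*t + 5 - 3*t^-1 + 2*t^-2 - t^-3

Derivation:
Braid: s3^-1 s1^-1 s1^-1 s2 s3 s3 s3 s1^-1 s2 on 4 strands, 9 crossings.
Writhe w = (#positive) - (#negative) = 5 - 4 = 1.
Computing the Kauffman bracket via state sum. There are 2^9 = 512 states.
Each crossing splits two ways (0=vertical, 1=horizontal). The state's weight is A^(#A-smoothings - #B-smoothings) * d^(loops - 1).
Tabulate the states by total A-exponent and number of loops L (A-exp: L × count):
  A^9: L=4 ×1
  A^7: L=3 ×5, L=5 ×4
  A^5: L=2 ×10, L=4 ×23, L=6 ×3
  A^3: L=1 ×8, L=3 ×57, L=5 ×18, L=7 ×1
  A^1: L=2 ×70, L=4 ×50, L=6 ×6
  A^-1: L=1 ×33, L=3 ×75, L=5 ×18
  A^-3: L=2 ×51, L=4 ×32, L=6 ×1
  A^-5: L=3 ×32, L=5 ×4
  A^-7: L=4 ×9
  A^-9: L=5 ×1
Each group contributes A^e * Σ count * d^(L-1):
Powers of d = -A^2 - A^-2: d^2 = A^4 + 2 + A^-4; d^3 = -A^6 - 3*A^2 - 3*A^-2 - A^-6; d^4 = A^8 + 4*A^4 + 6 + 4*A^-4 + A^-8; d^5 = -A^10 - 5*A^6 - 10*A^2 - 10*A^-2 - 5*A^-6 - A^-10; d^6 = A^12 + 6*A^8 + 15*A^4 + 20 + 15*A^-4 + 6*A^-8 + A^-12.
  A^9 * (d^3) = -A^15 - 3*A^11 - 3*A^7 - A^3
  A^7 * (5*d^2 + 4*d^4) = 4*A^15 + 21*A^11 + 34*A^7 + 21*A^3 + 4*A^-1
  A^5 * (10*d + 23*d^3 + 3*d^5) = -3*A^15 - 38*A^11 - 109*A^7 - 109*A^3 - 38*A^-1 - 3*A^-5
  A^3 * (8 + 57*d^2 + 18*d^4 + d^6) = A^15 + 24*A^11 + 144*A^7 + 250*A^3 + 144*A^-1 + 24*A^-5 + A^-9
  A^1 * (70*d + 50*d^3 + 6*d^5) = -6*A^11 - 80*A^7 - 280*A^3 - 280*A^-1 - 80*A^-5 - 6*A^-9
  A^-1 * (33 + 75*d^2 + 18*d^4) = 18*A^7 + 147*A^3 + 291*A^-1 + 147*A^-5 + 18*A^-9
  A^-3 * (51*d + 32*d^3 + d^5) = -A^7 - 37*A^3 - 157*A^-1 - 157*A^-5 - 37*A^-9 - A^-13
  A^-5 * (32*d^2 + 4*d^4) = 4*A^3 + 48*A^-1 + 88*A^-5 + 48*A^-9 + 4*A^-13
  A^-7 * (9*d^3) = -9*A^-1 - 27*A^-5 - 27*A^-9 - 9*A^-13
  A^-9 * (d^4) = A^-1 + 4*A^-5 + 6*A^-9 + 4*A^-13 + A^-17
Summing the groups: <K> = A^15 - 2*A^11 + 3*A^7 - 5*A^3 + 4*A^-1 - 4*A^-5 + 3*A^-9 - 2*A^-13 + A^-17
Normalise by the writhe: (-A^3)^(-w) = (-A^3)^(-1) = -A^-3, so f(A) = -A^-3 * <K> = -A^12 + 2*A^8 - 3*A^4 + 5 - 4*A^-4 + 4*A^-8 - 3*A^-12 + 2*A^-16 - A^-20.
Substitute A = t^(-1/4), i.e. A^e → t^(-e/4): V(t) = -t^5 + 2*t^4 - 3*t^3 + 4*t^2 - 4*t + 5 - 3*t^-1 + 2*t^-2 - t^-3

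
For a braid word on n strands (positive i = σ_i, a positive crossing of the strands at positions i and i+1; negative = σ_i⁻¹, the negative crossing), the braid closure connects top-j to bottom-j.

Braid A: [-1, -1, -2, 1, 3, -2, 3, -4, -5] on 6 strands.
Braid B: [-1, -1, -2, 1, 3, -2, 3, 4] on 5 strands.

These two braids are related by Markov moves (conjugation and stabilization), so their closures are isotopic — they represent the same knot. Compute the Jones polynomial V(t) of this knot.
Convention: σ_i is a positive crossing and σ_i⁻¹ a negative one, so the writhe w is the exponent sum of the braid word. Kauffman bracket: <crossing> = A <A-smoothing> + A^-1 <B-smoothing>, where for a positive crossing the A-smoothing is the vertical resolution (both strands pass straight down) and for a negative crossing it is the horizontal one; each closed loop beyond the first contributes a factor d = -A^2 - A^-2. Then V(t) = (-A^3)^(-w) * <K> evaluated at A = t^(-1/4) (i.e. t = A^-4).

t^2 - t + 2 - 2*t^-1 + t^-2 - t^-3 + t^-4

Derivation:
Markov-equivalent braids have isotopic closures, hence identical knot invariants. Strip the Markov moves from each word to reach a common short braid β, then compute V(t) once on β.
Braid A: s1^-1 s1^-1 s2^-1 s1 s3 s2^-1 s3 s4^-1 s5^-1 on 6 strands reduces by inverse Markov moves (closure unchanged at each step):
  Destabilize: the word has the form β·s5^-1 where s5^-1 occurs only as the final letter (β ∈ B_5); drop it and the last strand → 5 strands.
  Destabilize: the word has the form β·s4^-1 where s4^-1 occurs only as the final letter (β ∈ B_4); drop it and the last strand → 4 strands.
Reduced to β = s1^-1 s1^-1 s2^-1 s1 s3 s2^-1 s3 on 4 strands, 7 crossings.
Braid B: s1^-1 s1^-1 s2^-1 s1 s3 s2^-1 s3 s4 on 5 strands reduces by inverse Markov moves (closure unchanged at each step):
  Destabilize: the word has the form β·s4 where s4 occurs only as the final letter (β ∈ B_4); drop it and the last strand → 4 strands.
Reduced to β = s1^-1 s1^-1 s2^-1 s1 s3 s2^-1 s3 on 4 strands, 7 crossings.
Both give the same β = s1^-1 s1^-1 s2^-1 s1 s3 s2^-1 s3 on 4 strands, so one state sum suffices:
Braid: s1^-1 s1^-1 s2^-1 s1 s3 s2^-1 s3 on 4 strands, 7 crossings.
Writhe w = (#positive) - (#negative) = 3 - 4 = -1.
Computing the Kauffman bracket via state sum. There are 2^7 = 128 states.
Each crossing splits two ways (0=vertical, 1=horizontal). The state's weight is A^(#A-smoothings - #B-smoothings) * d^(loops - 1).
Tabulate the states by total A-exponent and number of loops L (A-exp: L × count):
  A^7: L=4 ×1
  A^5: L=3 ×7
  A^3: L=2 ×17, L=4 ×4
  A^1: L=1 ×14, L=3 ×20, L=5 ×1
  A^-1: L=2 ×27, L=4 ×8
  A^-3: L=1 ×5, L=3 ×15, L=5 ×1
  A^-5: L=2 ×4, L=4 ×3
  A^-7: L=3 ×1
Each group contributes A^e * Σ count * d^(L-1):
Powers of d = -A^2 - A^-2: d^2 = A^4 + 2 + A^-4; d^3 = -A^6 - 3*A^2 - 3*A^-2 - A^-6; d^4 = A^8 + 4*A^4 + 6 + 4*A^-4 + A^-8.
  A^7 * (d^3) = -A^13 - 3*A^9 - 3*A^5 - A
  A^5 * (7*d^2) = 7*A^9 + 14*A^5 + 7*A
  A^3 * (17*d + 4*d^3) = -4*A^9 - 29*A^5 - 29*A - 4*A^-3
  A^1 * (14 + 20*d^2 + d^4) = A^9 + 24*A^5 + 60*A + 24*A^-3 + A^-7
  A^-1 * (27*d + 8*d^3) = -8*A^5 - 51*A - 51*A^-3 - 8*A^-7
  A^-3 * (5 + 15*d^2 + d^4) = A^5 + 19*A + 41*A^-3 + 19*A^-7 + A^-11
  A^-5 * (4*d + 3*d^3) = -3*A - 13*A^-3 - 13*A^-7 - 3*A^-11
  A^-7 * (d^2) = A^-3 + 2*A^-7 + A^-11
Summing the groups: <K> = -A^13 + A^9 - A^5 + 2*A - 2*A^-3 + A^-7 - A^-11
Normalise by the writhe: (-A^3)^(-w) = (-A^3)^(1) = -A^3, so f(A) = -A^3 * <K> = A^16 - A^12 + A^8 - 2*A^4 + 2 - A^-4 + A^-8.
Substitute A = t^(-1/4), i.e. A^e → t^(-e/4): V(t) = t^2 - t + 2 - 2*t^-1 + t^-2 - t^-3 + t^-4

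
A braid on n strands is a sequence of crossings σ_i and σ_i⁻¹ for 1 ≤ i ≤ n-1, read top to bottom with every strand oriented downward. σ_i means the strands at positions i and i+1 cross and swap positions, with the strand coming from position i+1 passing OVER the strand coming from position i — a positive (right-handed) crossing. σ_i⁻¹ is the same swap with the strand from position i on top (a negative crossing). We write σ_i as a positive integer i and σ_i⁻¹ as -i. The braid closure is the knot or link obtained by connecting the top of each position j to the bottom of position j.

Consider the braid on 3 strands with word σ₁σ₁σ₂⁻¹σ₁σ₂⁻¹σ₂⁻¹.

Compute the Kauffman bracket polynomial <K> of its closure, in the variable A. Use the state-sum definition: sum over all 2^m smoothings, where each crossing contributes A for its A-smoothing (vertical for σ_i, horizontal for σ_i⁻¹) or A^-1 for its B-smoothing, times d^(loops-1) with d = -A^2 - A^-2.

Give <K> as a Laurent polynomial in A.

Braid: s1 s1 s2^-1 s1 s2^-1 s2^-1 on 3 strands, 6 crossings.
Writhe w = (#positive) - (#negative) = 3 - 3 = 0.
Computing the Kauffman bracket via state sum. There are 2^6 = 64 states.
For each crossing: s=0 is the vertical smoothing, s=1 horizontal. Crossing k contributes A^(sign_k * (1 - 2*s_k)); loop factor d = -A^2 - A^-2.
Tabulate the states by total A-exponent and number of loops L (A-exp: L × count):
  A^6: L=4 ×1
  A^4: L=3 ×6
  A^2: L=2 ×14, L=4 ×1
  A^0: L=1 ×13, L=3 ×7
  A^-2: L=2 ×14, L=4 ×1
  A^-4: L=3 ×6
  A^-6: L=4 ×1
Each group contributes A^e * Σ count * d^(L-1):
Powers of d = -A^2 - A^-2: d^2 = A^4 + 2 + A^-4; d^3 = -A^6 - 3*A^2 - 3*A^-2 - A^-6.
  A^6 * (d^3) = -A^12 - 3*A^8 - 3*A^4 - 1
  A^4 * (6*d^2) = 6*A^8 + 12*A^4 + 6
  A^2 * (14*d + d^3) = -A^8 - 17*A^4 - 17 - A^-4
  A^0 * (13 + 7*d^2) = 7*A^4 + 27 + 7*A^-4
  A^-2 * (14*d + d^3) = -A^4 - 17 - 17*A^-4 - A^-8
  A^-4 * (6*d^2) = 6 + 12*A^-4 + 6*A^-8
  A^-6 * (d^3) = -1 - 3*A^-4 - 3*A^-8 - A^-12
Summing the groups: <K> = -A^12 + 2*A^8 - 2*A^4 + 3 - 2*A^-4 + 2*A^-8 - A^-12

Answer: -A^12 + 2*A^8 - 2*A^4 + 3 - 2*A^-4 + 2*A^-8 - A^-12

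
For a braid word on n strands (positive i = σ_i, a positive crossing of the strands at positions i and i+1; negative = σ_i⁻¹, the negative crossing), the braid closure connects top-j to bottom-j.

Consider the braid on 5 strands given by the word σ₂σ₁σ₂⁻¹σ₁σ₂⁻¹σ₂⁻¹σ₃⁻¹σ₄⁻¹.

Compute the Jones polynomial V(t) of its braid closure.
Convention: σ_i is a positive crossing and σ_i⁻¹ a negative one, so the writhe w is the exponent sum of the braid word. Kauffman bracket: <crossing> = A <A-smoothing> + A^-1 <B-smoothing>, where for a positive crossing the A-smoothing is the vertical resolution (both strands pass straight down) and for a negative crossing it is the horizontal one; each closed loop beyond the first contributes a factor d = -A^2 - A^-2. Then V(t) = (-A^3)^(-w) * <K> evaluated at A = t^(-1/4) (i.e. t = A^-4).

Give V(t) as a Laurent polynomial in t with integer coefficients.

The presented braid s2 s1 s2^-1 s1 s2^-1 s2^-1 s3^-1 s4^-1 on 5 strands reduces by inverse Markov moves (closure unchanged at each step):
  Destabilize: the word has the form β·s4^-1 where s4^-1 occurs only as the final letter (β ∈ B_4); drop it and the last strand → 4 strands.
  Destabilize: the word has the form β·s3^-1 where s3^-1 occurs only as the final letter (β ∈ B_3); drop it and the last strand → 3 strands.
Reduced to β = s2 s1 s2^-1 s1 s2^-1 s2^-1 on 3 strands, 6 crossings.
Compute on β:
Braid: s2 s1 s2^-1 s1 s2^-1 s2^-1 on 3 strands, 6 crossings.
Writhe w = (#positive) - (#negative) = 3 - 3 = 0.
Enumerate smoothing states for the bracket polynomial. There are 2^6 = 64 states.
Each crossing splits two ways (0=vertical, 1=horizontal). The state's weight is A^(#A-smoothings - #B-smoothings) * d^(loops - 1).
Tabulate the states by total A-exponent and number of loops L (A-exp: L × count):
  A^6: L=4 ×1
  A^4: L=3 ×5, L=5 ×1
  A^2: L=2 ×10, L=4 ×5
  A^0: L=1 ×8, L=3 ×12
  A^-2: L=2 ×14, L=4 ×1
  A^-4: L=1 ×3, L=3 ×3
  A^-6: L=2 ×1
Each group contributes A^e * Σ count * d^(L-1):
Powers of d = -A^2 - A^-2: d^2 = A^4 + 2 + A^-4; d^3 = -A^6 - 3*A^2 - 3*A^-2 - A^-6; d^4 = A^8 + 4*A^4 + 6 + 4*A^-4 + A^-8.
  A^6 * (d^3) = -A^12 - 3*A^8 - 3*A^4 - 1
  A^4 * (5*d^2 + d^4) = A^12 + 9*A^8 + 16*A^4 + 9 + A^-4
  A^2 * (10*d + 5*d^3) = -5*A^8 - 25*A^4 - 25 - 5*A^-4
  A^0 * (8 + 12*d^2) = 12*A^4 + 32 + 12*A^-4
  A^-2 * (14*d + d^3) = -A^4 - 17 - 17*A^-4 - A^-8
  A^-4 * (3 + 3*d^2) = 3 + 9*A^-4 + 3*A^-8
  A^-6 * (d) = -A^-4 - A^-8
Summing the groups: <K> = A^8 - A^4 + 1 - A^-4 + A^-8
Normalise by the writhe: (-A^3)^(-w) = (-A^3)^(0) = 1, so f(A) = 1 * <K> = A^8 - A^4 + 1 - A^-4 + A^-8.
Substitute A = t^(-1/4), i.e. A^e → t^(-e/4): V(t) = t^2 - t + 1 - t^-1 + t^-2

Answer: t^2 - t + 1 - t^-1 + t^-2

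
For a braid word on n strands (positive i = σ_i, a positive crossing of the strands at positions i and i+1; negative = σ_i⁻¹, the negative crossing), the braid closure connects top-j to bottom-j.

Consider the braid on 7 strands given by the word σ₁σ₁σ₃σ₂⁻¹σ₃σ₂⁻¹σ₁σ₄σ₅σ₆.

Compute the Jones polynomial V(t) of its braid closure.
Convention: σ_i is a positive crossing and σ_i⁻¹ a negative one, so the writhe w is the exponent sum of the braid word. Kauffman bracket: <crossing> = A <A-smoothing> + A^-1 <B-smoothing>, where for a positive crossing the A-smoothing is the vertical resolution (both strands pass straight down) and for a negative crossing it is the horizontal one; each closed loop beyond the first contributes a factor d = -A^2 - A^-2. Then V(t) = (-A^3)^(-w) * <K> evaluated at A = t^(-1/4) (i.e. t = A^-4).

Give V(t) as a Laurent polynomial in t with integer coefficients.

-t^6 + 2*t^5 - 2*t^4 + 3*t^3 - 3*t^2 + 2*t - 1 + t^-1

Derivation:
The presented braid s1 s1 s3 s2^-1 s3 s2^-1 s1 s4 s5 s6 on 7 strands reduces by inverse Markov moves (closure unchanged at each step):
  Destabilize: the word has the form β·s6 where s6 occurs only as the final letter (β ∈ B_6); drop it and the last strand → 6 strands.
  Destabilize: the word has the form β·s5 where s5 occurs only as the final letter (β ∈ B_5); drop it and the last strand → 5 strands.
  Destabilize: the word has the form β·s4 where s4 occurs only as the final letter (β ∈ B_4); drop it and the last strand → 4 strands.
Reduced to β = s1 s1 s3 s2^-1 s3 s2^-1 s1 on 4 strands, 7 crossings.
Compute on β:
Braid: s1 s1 s3 s2^-1 s3 s2^-1 s1 on 4 strands, 7 crossings.
Writhe w = (#positive) - (#negative) = 5 - 2 = 3.
State-sum expansion of <K>. There are 2^7 = 128 states.
Smooth each crossing (0=||, 1=⌣⌢); contribution A^(Σ sign_k(1-2s_k)) * d^(L-1).
Tabulate the states by total A-exponent and number of loops L (A-exp: L × count):
  A^7: L=4 ×1
  A^5: L=3 ×7
  A^3: L=2 ×17, L=4 ×4
  A^1: L=1 ×15, L=3 ×19, L=5 ×1
  A^-1: L=2 ×27, L=4 ×8
  A^-3: L=3 ×20, L=5 ×1
  A^-5: L=4 ×7
  A^-7: L=5 ×1
Each group contributes A^e * Σ count * d^(L-1):
Powers of d = -A^2 - A^-2: d^2 = A^4 + 2 + A^-4; d^3 = -A^6 - 3*A^2 - 3*A^-2 - A^-6; d^4 = A^8 + 4*A^4 + 6 + 4*A^-4 + A^-8.
  A^7 * (d^3) = -A^13 - 3*A^9 - 3*A^5 - A
  A^5 * (7*d^2) = 7*A^9 + 14*A^5 + 7*A
  A^3 * (17*d + 4*d^3) = -4*A^9 - 29*A^5 - 29*A - 4*A^-3
  A^1 * (15 + 19*d^2 + d^4) = A^9 + 23*A^5 + 59*A + 23*A^-3 + A^-7
  A^-1 * (27*d + 8*d^3) = -8*A^5 - 51*A - 51*A^-3 - 8*A^-7
  A^-3 * (20*d^2 + d^4) = A^5 + 24*A + 46*A^-3 + 24*A^-7 + A^-11
  A^-5 * (7*d^3) = -7*A - 21*A^-3 - 21*A^-7 - 7*A^-11
  A^-7 * (d^4) = A + 4*A^-3 + 6*A^-7 + 4*A^-11 + A^-15
Summing the groups: <K> = -A^13 + A^9 - 2*A^5 + 3*A - 3*A^-3 + 2*A^-7 - 2*A^-11 + A^-15
Normalise by the writhe: (-A^3)^(-w) = (-A^3)^(-3) = -A^-9, so f(A) = -A^-9 * <K> = A^4 - 1 + 2*A^-4 - 3*A^-8 + 3*A^-12 - 2*A^-16 + 2*A^-20 - A^-24.
Substitute A = t^(-1/4), i.e. A^e → t^(-e/4): V(t) = -t^6 + 2*t^5 - 2*t^4 + 3*t^3 - 3*t^2 + 2*t - 1 + t^-1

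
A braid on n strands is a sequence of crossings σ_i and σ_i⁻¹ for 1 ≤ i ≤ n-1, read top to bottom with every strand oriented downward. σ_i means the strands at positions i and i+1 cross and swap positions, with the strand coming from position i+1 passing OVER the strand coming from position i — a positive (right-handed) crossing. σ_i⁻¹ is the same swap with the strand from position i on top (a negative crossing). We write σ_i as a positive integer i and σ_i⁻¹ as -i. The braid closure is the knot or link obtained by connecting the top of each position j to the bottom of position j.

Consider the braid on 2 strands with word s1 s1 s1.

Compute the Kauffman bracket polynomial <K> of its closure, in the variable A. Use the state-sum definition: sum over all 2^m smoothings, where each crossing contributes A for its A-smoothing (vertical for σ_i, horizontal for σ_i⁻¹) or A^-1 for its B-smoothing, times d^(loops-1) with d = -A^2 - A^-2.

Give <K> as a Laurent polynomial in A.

-A^5 - A^-3 + A^-7

Derivation:
Braid: s1 s1 s1 on 2 strands, 3 crossings.
Writhe w = (#positive) - (#negative) = 3 - 0 = 3.
State-sum expansion of <K>. There are 2^3 = 8 states.
For each crossing: s=0 is the vertical smoothing, s=1 horizontal. Crossing k contributes A^(sign_k * (1 - 2*s_k)); loop factor d = -A^2 - A^-2.
  state 000: A-exp=+3, loops=2, term = A^3 * d^1
  state 001: A-exp=+1, loops=1, term = A^1 * d^0
  state 010: A-exp=+1, loops=1, term = A^1 * d^0
  state 011: A-exp=-1, loops=2, term = A^-1 * d^1
  state 100: A-exp=+1, loops=1, term = A^1 * d^0
  state 101: A-exp=-1, loops=2, term = A^-1 * d^1
  state 110: A-exp=-1, loops=2, term = A^-1 * d^1
  state 111: A-exp=-3, loops=3, term = A^-3 * d^2
Collect the terms by A-exponent (count of states per loop number):
Powers of d = -A^2 - A^-2: d^2 = A^4 + 2 + A^-4.
  A^3 * (d) = -A^5 - A
  A^1 * (3) = 3*A
  A^-1 * (3*d) = -3*A - 3*A^-3
  A^-3 * (d^2) = A + 2*A^-3 + A^-7
Summing the groups: <K> = -A^5 - A^-3 + A^-7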